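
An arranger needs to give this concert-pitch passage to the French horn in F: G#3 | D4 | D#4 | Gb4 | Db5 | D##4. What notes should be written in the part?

Written C4 sounds as F3 on the French horn in F, so concert pitches are written a perfect fifth up.
G#3 becomes D#4
D4 becomes A4
D#4 becomes A#4
Gb4 becomes Db5
Db5 becomes Ab5
D##4 becomes A##4

D#4 A4 A#4 Db5 Ab5 A##4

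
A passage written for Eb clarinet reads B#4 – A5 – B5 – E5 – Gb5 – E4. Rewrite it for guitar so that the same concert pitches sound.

First find concert pitch: the Eb clarinet sounds a minor third above written, so B#4 A5 B5 E5 Gb5 E4 sounds D#5 C6 D6 G5 Bbb5 G4.
Then write for guitar: it sounds a perfect octave below written, so the part must be a perfect octave above concert.
D#5 → D#6
C6 → C7
D6 → D7
G5 → G6
Bbb5 → Bbb6
G4 → G5

D#6 C7 D7 G6 Bbb6 G5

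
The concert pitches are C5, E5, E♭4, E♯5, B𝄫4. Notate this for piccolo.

C4 E4 Eb3 E#4 Bbb3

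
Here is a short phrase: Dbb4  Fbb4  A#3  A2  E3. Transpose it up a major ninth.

Dbb4 gives Ebb5
Fbb4 gives Gbb5
A#3 gives B#4
A2 gives B3
E3 gives F#4

Ebb5 Gbb5 B#4 B3 F#4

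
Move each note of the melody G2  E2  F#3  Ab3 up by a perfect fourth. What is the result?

G2: a fourth up reaches C, and 5 semitones makes it C3.
A perfect fourth up from E2 gives A2.
F#3: a fourth up reaches B, and 5 semitones makes it B3.
A perfect fourth up from Ab3 gives Db4.

C3 A2 B3 Db4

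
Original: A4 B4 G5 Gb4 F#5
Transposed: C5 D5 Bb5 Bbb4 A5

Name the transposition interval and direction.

up a minor third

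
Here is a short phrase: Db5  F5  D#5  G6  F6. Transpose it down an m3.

Bb4 D5 B#4 E6 D6

Db5 down a minor third is Bb4.
F5: a third down reaches D, and 3 semitones makes it D5.
D#5: a third down reaches B, and 3 semitones makes it B#4.
A minor third down from G6 gives E6.
F6: a third down reaches D, and 3 semitones makes it D6.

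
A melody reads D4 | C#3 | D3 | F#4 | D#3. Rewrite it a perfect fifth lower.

G3 F#2 G2 B3 G#2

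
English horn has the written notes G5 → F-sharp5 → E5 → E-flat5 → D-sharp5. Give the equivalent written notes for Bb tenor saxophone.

D6 C#6 B5 Bb5 A#5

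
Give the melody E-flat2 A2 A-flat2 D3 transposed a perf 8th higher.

Eb2 to Eb3
A2 to A3
Ab2 to Ab3
D3 to D4

Eb3 A3 Ab3 D4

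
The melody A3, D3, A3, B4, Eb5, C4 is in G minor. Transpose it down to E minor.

F#3 B2 F#3 G#4 C5 A3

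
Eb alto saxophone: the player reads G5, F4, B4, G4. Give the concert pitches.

Written C4 on the Eb alto saxophone sounds as Eb3, a major sixth lower; apply that shift to every note.
G5 -> Bb4
F4 -> Ab3
B4 -> D4
G4 -> Bb3

Bb4 Ab3 D4 Bb3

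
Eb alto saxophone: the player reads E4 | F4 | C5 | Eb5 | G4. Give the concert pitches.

Written C4 on the Eb alto saxophone sounds as Eb3, a major sixth lower; apply that shift to every note.
E4 → G3
F4 → Ab3
C5 → Eb4
Eb5 → Gb4
G4 → Bb3

G3 Ab3 Eb4 Gb4 Bb3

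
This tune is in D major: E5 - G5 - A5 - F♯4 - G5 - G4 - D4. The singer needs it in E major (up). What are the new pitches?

D major to E major up is a major second, so every note moves up by that interval.
E5 -> F#5
G5 -> A5
A5 -> B5
F#4 -> G#4
G5 -> A5
G4 -> A4
D4 -> E4

F#5 A5 B5 G#4 A5 A4 E4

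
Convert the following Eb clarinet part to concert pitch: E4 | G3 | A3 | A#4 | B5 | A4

G4 Bb3 C4 C#5 D6 C5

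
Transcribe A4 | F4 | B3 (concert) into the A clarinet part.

C5 Ab4 D4

Written C4 sounds as A3 on the A clarinet, so concert pitches are written a minor third up.
A4 -> C5
F4 -> Ab4
B3 -> D4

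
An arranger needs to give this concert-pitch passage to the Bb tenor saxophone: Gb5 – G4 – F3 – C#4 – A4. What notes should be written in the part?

Ab6 A5 G4 D#5 B5

The Bb tenor saxophone sounds a major ninth below written, so the written part must be a major ninth above concert — transpose each note up.
Gb5 -> Ab6
G4 -> A5
F3 -> G4
C#4 -> D#5
A4 -> B5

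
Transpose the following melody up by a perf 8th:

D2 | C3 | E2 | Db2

D2 becomes D3
C3 becomes C4
E2 becomes E3
Db2 becomes Db3

D3 C4 E3 Db3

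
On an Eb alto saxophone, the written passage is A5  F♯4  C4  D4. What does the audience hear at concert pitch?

C5 A3 Eb3 F3

The Eb alto saxophone sounds a major sixth below written, so transpose each written note down a major sixth.
A5 -> C5
F#4 -> A3
C4 -> Eb3
D4 -> F3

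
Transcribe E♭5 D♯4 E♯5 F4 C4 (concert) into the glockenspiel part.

The glockenspiel sounds a perfect fifteenth above written, so the written part must be a perfect fifteenth below concert — transpose each note down.
Eb5 -> Eb3
D#4 -> D#2
E#5 -> E#3
F4 -> F2
C4 -> C2

Eb3 D#2 E#3 F2 C2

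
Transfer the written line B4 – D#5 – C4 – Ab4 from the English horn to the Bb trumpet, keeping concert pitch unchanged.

First find concert pitch: the English horn sounds a perfect fifth below written, so B4 D#5 C4 Ab4 sounds E4 G#4 F3 Db4.
Then write for Bb trumpet: it sounds a major second below written, so the part must be a major second above concert.
E4 → F#4
G#4 → A#4
F3 → G3
Db4 → Eb4

F#4 A#4 G3 Eb4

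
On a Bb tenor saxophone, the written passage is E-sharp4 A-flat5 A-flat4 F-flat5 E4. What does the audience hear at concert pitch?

The Bb tenor saxophone sounds a major ninth below written, so transpose each written note down a major ninth.
E#4 to D#3
Ab5 to Gb4
Ab4 to Gb3
Fb5 to Ebb4
E4 to D3

D#3 Gb4 Gb3 Ebb4 D3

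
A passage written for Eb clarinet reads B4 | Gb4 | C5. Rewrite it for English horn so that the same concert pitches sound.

A5 Fb5 Bb5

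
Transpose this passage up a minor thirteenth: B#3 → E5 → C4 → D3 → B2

B#3 -> G#5
E5 -> C7
C4 -> Ab5
D3 -> Bb4
B2 -> G4

G#5 C7 Ab5 Bb4 G4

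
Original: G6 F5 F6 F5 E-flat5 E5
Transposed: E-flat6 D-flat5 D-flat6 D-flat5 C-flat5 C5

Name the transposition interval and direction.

down a major third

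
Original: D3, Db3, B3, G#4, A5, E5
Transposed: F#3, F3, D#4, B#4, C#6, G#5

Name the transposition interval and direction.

up a major third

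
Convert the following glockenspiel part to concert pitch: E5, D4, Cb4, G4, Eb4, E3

E7 D6 Cb6 G6 Eb6 E5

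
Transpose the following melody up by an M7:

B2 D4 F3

B2 → A#3
D4 → C#5
F3 → E4

A#3 C#5 E4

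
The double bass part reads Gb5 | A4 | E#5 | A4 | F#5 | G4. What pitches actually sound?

Written C4 on the double bass sounds as C3, a perfect octave lower; apply that shift to every note.
Gb5 gives Gb4
A4 gives A3
E#5 gives E#4
A4 gives A3
F#5 gives F#4
G4 gives G3

Gb4 A3 E#4 A3 F#4 G3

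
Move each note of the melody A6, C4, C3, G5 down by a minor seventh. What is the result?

A minor seventh down from A6 gives B5.
C4 down a minor seventh is D3.
C3 down a minor seventh is D2.
G5: a seventh down reaches A, and 10 semitones makes it A4.

B5 D3 D2 A4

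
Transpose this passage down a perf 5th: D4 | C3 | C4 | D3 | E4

G3 F2 F3 G2 A3

D4 → G3
C3 → F2
C4 → F3
D3 → G2
E4 → A3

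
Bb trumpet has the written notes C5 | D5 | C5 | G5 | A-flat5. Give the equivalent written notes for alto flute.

First find concert pitch: the Bb trumpet sounds a major second below written, so C5 D5 C5 G5 A-flat5 sounds Bb4 C5 Bb4 F5 Gb5.
Then write for alto flute: it sounds a perfect fourth below written, so the part must be a perfect fourth above concert.
Bb4 → Eb5
C5 → F5
Bb4 → Eb5
F5 → Bb5
Gb5 → Cb6

Eb5 F5 Eb5 Bb5 Cb6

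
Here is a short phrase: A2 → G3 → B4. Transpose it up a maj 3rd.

C#3 B3 D#5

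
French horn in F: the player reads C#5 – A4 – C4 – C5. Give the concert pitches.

The French horn in F sounds a perfect fifth below written, so transpose each written note down a perfect fifth.
C#5 → F#4
A4 → D4
C4 → F3
C5 → F4

F#4 D4 F3 F4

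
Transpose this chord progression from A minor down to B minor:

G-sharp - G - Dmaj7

A# A Emaj7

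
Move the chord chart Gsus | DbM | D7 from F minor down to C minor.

Dsus AbM A7

F minor down to C minor is a perfect fourth; each chord root moves by that interval while the quality stays the same.
Gsus: root G down a perfect fourth → D, giving Dsus.
DbM: root Db down a perfect fourth → Ab, giving AbM.
D7: root D down a perfect fourth → A, giving A7.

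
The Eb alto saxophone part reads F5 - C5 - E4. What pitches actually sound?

The Eb alto saxophone sounds a major sixth below written, so transpose each written note down a major sixth.
F5 becomes Ab4
C5 becomes Eb4
E4 becomes G3

Ab4 Eb4 G3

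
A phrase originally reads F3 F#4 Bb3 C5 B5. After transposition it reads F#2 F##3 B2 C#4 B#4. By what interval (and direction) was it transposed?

down a diminished octave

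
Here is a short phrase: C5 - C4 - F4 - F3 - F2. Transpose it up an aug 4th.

F#5 F#4 B4 B3 B2

C5 becomes F#5
C4 becomes F#4
F4 becomes B4
F3 becomes B3
F2 becomes B2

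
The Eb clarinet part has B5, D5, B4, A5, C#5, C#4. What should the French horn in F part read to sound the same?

A6 C6 A5 G6 B5 B4

First find concert pitch: the Eb clarinet sounds a minor third above written, so B5 D5 B4 A5 C#5 C#4 sounds D6 F5 D5 C6 E5 E4.
Then write for French horn in F: it sounds a perfect fifth below written, so the part must be a perfect fifth above concert.
D6 → A6
F5 → C6
D5 → A5
C6 → G6
E5 → B5
E4 → B4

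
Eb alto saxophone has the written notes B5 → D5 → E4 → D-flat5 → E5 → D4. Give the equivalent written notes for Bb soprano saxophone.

E5 G4 A3 Gb4 A4 G3

First find concert pitch: the Eb alto saxophone sounds a major sixth below written, so B5 D5 E4 D-flat5 E5 D4 sounds D5 F4 G3 Fb4 G4 F3.
Then write for Bb soprano saxophone: it sounds a major second below written, so the part must be a major second above concert.
D5 → E5
F4 → G4
G3 → A3
Fb4 → Gb4
G4 → A4
F3 → G3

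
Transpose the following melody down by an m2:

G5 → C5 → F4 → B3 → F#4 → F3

F#5 B4 E4 A#3 E#4 E3

G5 down a minor second is F#5.
C5: a second down reaches B, and 1 semitone makes it B4.
F4: a second down reaches E, and 1 semitone makes it E4.
B3 down a minor second is A#3.
F#4: a second down reaches E, and 1 semitone makes it E#4.
A minor second down from F3 gives E3.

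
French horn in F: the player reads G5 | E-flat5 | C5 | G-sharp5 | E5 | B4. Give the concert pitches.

The French horn in F sounds a perfect fifth below written, so transpose each written note down a perfect fifth.
G5 gives C5
Eb5 gives Ab4
C5 gives F4
G#5 gives C#5
E5 gives A4
B4 gives E4

C5 Ab4 F4 C#5 A4 E4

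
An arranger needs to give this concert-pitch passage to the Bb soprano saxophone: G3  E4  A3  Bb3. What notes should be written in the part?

The Bb soprano saxophone sounds a major second below written, so the written part must be a major second above concert — transpose each note up.
G3 becomes A3
E4 becomes F#4
A3 becomes B3
Bb3 becomes C4

A3 F#4 B3 C4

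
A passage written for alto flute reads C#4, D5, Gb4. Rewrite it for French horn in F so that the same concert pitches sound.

D#4 E5 Ab4

First find concert pitch: the alto flute sounds a perfect fourth below written, so C#4 D5 Gb4 sounds G#3 A4 Db4.
Then write for French horn in F: it sounds a perfect fifth below written, so the part must be a perfect fifth above concert.
G#3 → D#4
A4 → E5
Db4 → Ab4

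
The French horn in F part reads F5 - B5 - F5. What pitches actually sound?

The French horn in F sounds a perfect fifth below written, so transpose each written note down a perfect fifth.
F5 to Bb4
B5 to E5
F5 to Bb4

Bb4 E5 Bb4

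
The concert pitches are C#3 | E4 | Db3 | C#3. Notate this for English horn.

The English horn sounds a perfect fifth below written, so the written part must be a perfect fifth above concert — transpose each note up.
C#3 gives G#3
E4 gives B4
Db3 gives Ab3
C#3 gives G#3

G#3 B4 Ab3 G#3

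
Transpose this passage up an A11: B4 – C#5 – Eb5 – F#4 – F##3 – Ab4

E#6 F##6 A6 B#5 B##4 D6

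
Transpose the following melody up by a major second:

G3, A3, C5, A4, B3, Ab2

A3 B3 D5 B4 C#4 Bb2

G3 to A3
A3 to B3
C5 to D5
A4 to B4
B3 to C#4
Ab2 to Bb2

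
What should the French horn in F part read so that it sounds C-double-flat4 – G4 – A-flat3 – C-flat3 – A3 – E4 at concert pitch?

Gbb4 D5 Eb4 Gb3 E4 B4

The French horn in F sounds a perfect fifth below written, so the written part must be a perfect fifth above concert — transpose each note up.
Cbb4 gives Gbb4
G4 gives D5
Ab3 gives Eb4
Cb3 gives Gb3
A3 gives E4
E4 gives B4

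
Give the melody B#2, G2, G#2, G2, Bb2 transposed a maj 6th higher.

G##3 E3 E#3 E3 G3

B#2 → G##3
G2 → E3
G#2 → E#3
G2 → E3
Bb2 → G3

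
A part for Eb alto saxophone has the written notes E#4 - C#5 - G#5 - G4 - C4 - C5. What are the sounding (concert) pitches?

Written C4 on the Eb alto saxophone sounds as Eb3, a major sixth lower; apply that shift to every note.
E#4 becomes G#3
C#5 becomes E4
G#5 becomes B4
G4 becomes Bb3
C4 becomes Eb3
C5 becomes Eb4

G#3 E4 B4 Bb3 Eb3 Eb4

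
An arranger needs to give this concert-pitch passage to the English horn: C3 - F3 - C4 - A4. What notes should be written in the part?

Written C4 sounds as F3 on the English horn, so concert pitches are written a perfect fifth up.
C3 gives G3
F3 gives C4
C4 gives G4
A4 gives E5

G3 C4 G4 E5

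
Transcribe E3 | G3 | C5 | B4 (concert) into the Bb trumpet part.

F#3 A3 D5 C#5

Written C4 sounds as Bb3 on the Bb trumpet, so concert pitches are written a major second up.
E3 becomes F#3
G3 becomes A3
C5 becomes D5
B4 becomes C#5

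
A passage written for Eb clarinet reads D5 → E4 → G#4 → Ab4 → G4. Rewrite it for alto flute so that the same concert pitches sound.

First find concert pitch: the Eb clarinet sounds a minor third above written, so D5 E4 G#4 Ab4 G4 sounds F5 G4 B4 Cb5 Bb4.
Then write for alto flute: it sounds a perfect fourth below written, so the part must be a perfect fourth above concert.
F5 → Bb5
G4 → C5
B4 → E5
Cb5 → Fb5
Bb4 → Eb5

Bb5 C5 E5 Fb5 Eb5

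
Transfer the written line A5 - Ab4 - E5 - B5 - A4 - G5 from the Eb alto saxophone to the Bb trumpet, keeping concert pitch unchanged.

First find concert pitch: the Eb alto saxophone sounds a major sixth below written, so A5 Ab4 E5 B5 A4 G5 sounds C5 Cb4 G4 D5 C4 Bb4.
Then write for Bb trumpet: it sounds a major second below written, so the part must be a major second above concert.
C5 → D5
Cb4 → Db4
G4 → A4
D5 → E5
C4 → D4
Bb4 → C5

D5 Db4 A4 E5 D4 C5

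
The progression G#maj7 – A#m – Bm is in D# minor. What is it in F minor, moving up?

Bbmaj7 Cm Dbm

D# minor up to F minor is a diminished third; each chord root moves by that interval while the quality stays the same.
G#maj7: root G# up a diminished third → Bb, giving Bbmaj7.
A#m: root A# up a diminished third → C, giving Cm.
Bm: root B up a diminished third → Db, giving Dbm.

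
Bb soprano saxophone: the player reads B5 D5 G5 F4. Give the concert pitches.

A5 C5 F5 Eb4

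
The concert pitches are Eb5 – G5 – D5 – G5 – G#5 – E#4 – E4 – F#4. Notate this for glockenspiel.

The glockenspiel sounds a perfect fifteenth above written, so the written part must be a perfect fifteenth below concert — transpose each note down.
Eb5 -> Eb3
G5 -> G3
D5 -> D3
G5 -> G3
G#5 -> G#3
E#4 -> E#2
E4 -> E2
F#4 -> F#2

Eb3 G3 D3 G3 G#3 E#2 E2 F#2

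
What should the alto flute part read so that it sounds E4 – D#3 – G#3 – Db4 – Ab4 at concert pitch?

A4 G#3 C#4 Gb4 Db5

Written C4 sounds as G3 on the alto flute, so concert pitches are written a perfect fourth up.
E4 → A4
D#3 → G#3
G#3 → C#4
Db4 → Gb4
Ab4 → Db5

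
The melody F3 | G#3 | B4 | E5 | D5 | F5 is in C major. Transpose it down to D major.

From C down to D is a minor seventh; apply that to each pitch.
F3 gives G2
G#3 gives A#2
B4 gives C#4
E5 gives F#4
D5 gives E4
F5 gives G4

G2 A#2 C#4 F#4 E4 G4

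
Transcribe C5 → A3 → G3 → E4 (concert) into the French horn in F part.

G5 E4 D4 B4

The French horn in F sounds a perfect fifth below written, so the written part must be a perfect fifth above concert — transpose each note up.
C5 gives G5
A3 gives E4
G3 gives D4
E4 gives B4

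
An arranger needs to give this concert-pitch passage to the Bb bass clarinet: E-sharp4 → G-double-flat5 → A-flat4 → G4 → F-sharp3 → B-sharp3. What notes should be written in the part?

F##5 Abb6 Bb5 A5 G#4 C##5

Written C4 sounds as Bb2 on the Bb bass clarinet, so concert pitches are written a major ninth up.
E#4 to F##5
Gbb5 to Abb6
Ab4 to Bb5
G4 to A5
F#3 to G#4
B#3 to C##5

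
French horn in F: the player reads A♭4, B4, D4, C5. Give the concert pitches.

Db4 E4 G3 F4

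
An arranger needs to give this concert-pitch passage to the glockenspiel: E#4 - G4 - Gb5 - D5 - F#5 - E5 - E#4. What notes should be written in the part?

E#2 G2 Gb3 D3 F#3 E3 E#2

The glockenspiel sounds a perfect fifteenth above written, so the written part must be a perfect fifteenth below concert — transpose each note down.
E#4 → E#2
G4 → G2
Gb5 → Gb3
D5 → D3
F#5 → F#3
E5 → E3
E#4 → E#2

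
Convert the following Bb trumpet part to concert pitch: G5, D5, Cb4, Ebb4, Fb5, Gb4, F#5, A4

Written C4 on the Bb trumpet sounds as Bb3, a major second lower; apply that shift to every note.
G5 becomes F5
D5 becomes C5
Cb4 becomes Bbb3
Ebb4 becomes Dbb4
Fb5 becomes Ebb5
Gb4 becomes Fb4
F#5 becomes E5
A4 becomes G4

F5 C5 Bbb3 Dbb4 Ebb5 Fb4 E5 G4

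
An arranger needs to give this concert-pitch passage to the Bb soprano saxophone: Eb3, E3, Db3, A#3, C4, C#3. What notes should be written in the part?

F3 F#3 Eb3 B#3 D4 D#3

The Bb soprano saxophone sounds a major second below written, so the written part must be a major second above concert — transpose each note up.
Eb3 gives F3
E3 gives F#3
Db3 gives Eb3
A#3 gives B#3
C4 gives D4
C#3 gives D#3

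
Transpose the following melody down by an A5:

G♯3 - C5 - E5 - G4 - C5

G#3 -> C3
C5 -> Fb4
E5 -> Ab4
G4 -> Cb4
C5 -> Fb4

C3 Fb4 Ab4 Cb4 Fb4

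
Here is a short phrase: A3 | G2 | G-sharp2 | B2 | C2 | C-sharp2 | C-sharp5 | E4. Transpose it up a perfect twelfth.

E5 D4 D#4 F#4 G3 G#3 G#6 B5

A3: a twelfth up reaches E, and 19 semitones makes it E5.
A perfect twelfth up from G2 gives D4.
A perfect twelfth up from G#2 gives D#4.
B2 up a perfect twelfth is F#4.
A perfect twelfth up from C2 gives G3.
C#2: a twelfth up reaches G, and 19 semitones makes it G#3.
C#5 up a perfect twelfth is G#6.
E4: a twelfth up reaches B, and 19 semitones makes it B5.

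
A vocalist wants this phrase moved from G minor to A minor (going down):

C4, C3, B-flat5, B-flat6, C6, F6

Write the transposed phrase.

G minor to A minor down is a minor seventh, so every note moves down by that interval.
C4 gives D3
C3 gives D2
Bb5 gives C5
Bb6 gives C6
C6 gives D5
F6 gives G5

D3 D2 C5 C6 D5 G5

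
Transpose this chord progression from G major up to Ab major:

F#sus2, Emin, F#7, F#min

Gsus2 Fmin G7 Gmin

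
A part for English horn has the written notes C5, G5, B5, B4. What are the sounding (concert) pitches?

F4 C5 E5 E4

Written C4 on the English horn sounds as F3, a perfect fifth lower; apply that shift to every note.
C5 → F4
G5 → C5
B5 → E5
B4 → E4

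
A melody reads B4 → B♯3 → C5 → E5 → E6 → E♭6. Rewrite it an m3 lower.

B4 -> G#4
B#3 -> G##3
C5 -> A4
E5 -> C#5
E6 -> C#6
Eb6 -> C6

G#4 G##3 A4 C#5 C#6 C6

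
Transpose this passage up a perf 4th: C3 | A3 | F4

C3 -> F3
A3 -> D4
F4 -> Bb4

F3 D4 Bb4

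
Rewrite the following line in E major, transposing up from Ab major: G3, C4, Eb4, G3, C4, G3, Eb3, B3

D#4 G#4 B4 D#4 G#4 D#4 B3 F##4

From Ab up to E is an augmented fifth; apply that to each pitch.
G3 → D#4
C4 → G#4
Eb4 → B4
G3 → D#4
C4 → G#4
G3 → D#4
Eb3 → B3
B3 → F##4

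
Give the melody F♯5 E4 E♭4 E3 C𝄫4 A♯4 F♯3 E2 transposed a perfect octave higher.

F#5: an octave up reaches F, and 12 semitones makes it F#6.
E4 up a perfect octave is E5.
Eb4 up a perfect octave is Eb5.
A perfect octave up from E3 gives E4.
A perfect octave up from Cbb4 gives Cbb5.
A#4 up a perfect octave is A#5.
A perfect octave up from F#3 gives F#4.
A perfect octave up from E2 gives E3.

F#6 E5 Eb5 E4 Cbb5 A#5 F#4 E3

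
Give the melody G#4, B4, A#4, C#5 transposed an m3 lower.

E#4 G#4 F##4 A#4

G#4 → E#4
B4 → G#4
A#4 → F##4
C#5 → A#4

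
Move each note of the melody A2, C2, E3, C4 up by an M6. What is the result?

F#3 A2 C#4 A4

A2: a sixth up reaches F, and 9 semitones makes it F#3.
A major sixth up from C2 gives A2.
A major sixth up from E3 gives C#4.
C4 up a major sixth is A4.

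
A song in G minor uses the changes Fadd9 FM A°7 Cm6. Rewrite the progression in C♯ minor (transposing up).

Badd9 BM D#°7 F#m6

G minor up to C♯ minor is an augmented fourth; each chord root moves by that interval while the quality stays the same.
Fadd9: root F up an augmented fourth → B, giving Badd9.
FM: root F up an augmented fourth → B, giving BM.
A°7: root A up an augmented fourth → D#, giving D#°7.
Cm6: root C up an augmented fourth → F#, giving F#m6.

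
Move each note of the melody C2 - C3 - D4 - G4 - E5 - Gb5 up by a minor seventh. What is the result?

C2 gives Bb2
C3 gives Bb3
D4 gives C5
G4 gives F5
E5 gives D6
Gb5 gives Fb6

Bb2 Bb3 C5 F5 D6 Fb6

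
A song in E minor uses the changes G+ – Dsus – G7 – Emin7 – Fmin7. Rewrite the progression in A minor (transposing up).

E minor up to A minor is a perfect fourth; each chord root moves by that interval while the quality stays the same.
G+: root G up a perfect fourth → C, giving C+.
Dsus: root D up a perfect fourth → G, giving Gsus.
G7: root G up a perfect fourth → C, giving C7.
Emin7: root E up a perfect fourth → A, giving Amin7.
Fmin7: root F up a perfect fourth → Bb, giving Bbmin7.

C+ Gsus C7 Amin7 Bbmin7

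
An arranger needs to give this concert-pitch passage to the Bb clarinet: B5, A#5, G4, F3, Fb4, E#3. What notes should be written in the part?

C#6 B#5 A4 G3 Gb4 F##3

The Bb clarinet sounds a major second below written, so the written part must be a major second above concert — transpose each note up.
B5 → C#6
A#5 → B#5
G4 → A4
F3 → G3
Fb4 → Gb4
E#3 → F##3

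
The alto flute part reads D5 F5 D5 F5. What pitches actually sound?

The alto flute sounds a perfect fourth below written, so transpose each written note down a perfect fourth.
D5 to A4
F5 to C5
D5 to A4
F5 to C5

A4 C5 A4 C5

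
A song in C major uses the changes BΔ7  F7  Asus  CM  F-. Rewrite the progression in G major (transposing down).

F#Δ7 C7 Esus GM C-

C major down to G major is a perfect fourth; each chord root moves by that interval while the quality stays the same.
BΔ7: root B down a perfect fourth → F#, giving F#Δ7.
F7: root F down a perfect fourth → C, giving C7.
Asus: root A down a perfect fourth → E, giving Esus.
CM: root C down a perfect fourth → G, giving GM.
F-: root F down a perfect fourth → C, giving C-.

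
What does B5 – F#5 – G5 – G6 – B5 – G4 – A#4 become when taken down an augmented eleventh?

B5 gives F4
F#5 gives C4
G5 gives Db4
G6 gives Db5
B5 gives F4
G4 gives Db3
A#4 gives E3

F4 C4 Db4 Db5 F4 Db3 E3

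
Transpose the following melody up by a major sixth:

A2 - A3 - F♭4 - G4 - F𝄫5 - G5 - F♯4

A2: a sixth up reaches F, and 9 semitones makes it F#3.
A3: a sixth up reaches F, and 9 semitones makes it F#4.
A major sixth up from Fb4 gives Db5.
G4: a sixth up reaches E, and 9 semitones makes it E5.
Fbb5 up a major sixth is Dbb6.
A major sixth up from G5 gives E6.
A major sixth up from F#4 gives D#5.

F#3 F#4 Db5 E5 Dbb6 E6 D#5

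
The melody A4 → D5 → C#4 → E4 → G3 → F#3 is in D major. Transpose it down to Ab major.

Eb4 Ab4 G3 Bb3 Db3 C3

From D down to Ab is an augmented fourth; apply that to each pitch.
A4 -> Eb4
D5 -> Ab4
C#4 -> G3
E4 -> Bb3
G3 -> Db3
F#3 -> C3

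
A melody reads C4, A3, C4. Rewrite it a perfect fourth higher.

C4 -> F4
A3 -> D4
C4 -> F4

F4 D4 F4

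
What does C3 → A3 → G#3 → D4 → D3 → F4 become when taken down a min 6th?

E2 C#3 B#2 F#3 F#2 A3

C3 -> E2
A3 -> C#3
G#3 -> B#2
D4 -> F#3
D3 -> F#2
F4 -> A3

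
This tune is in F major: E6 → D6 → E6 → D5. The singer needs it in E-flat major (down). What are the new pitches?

From F down to E-flat is a major second; apply that to each pitch.
E6 -> D6
D6 -> C6
E6 -> D6
D5 -> C5

D6 C6 D6 C5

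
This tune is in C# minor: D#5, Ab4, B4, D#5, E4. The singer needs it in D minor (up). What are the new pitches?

From C# up to D is a minor second; apply that to each pitch.
D#5 → E5
Ab4 → Bbb4
B4 → C5
D#5 → E5
E4 → F4

E5 Bbb4 C5 E5 F4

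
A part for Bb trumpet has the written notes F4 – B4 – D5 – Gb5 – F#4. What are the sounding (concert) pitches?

Eb4 A4 C5 Fb5 E4

Written C4 on the Bb trumpet sounds as Bb3, a major second lower; apply that shift to every note.
F4 to Eb4
B4 to A4
D5 to C5
Gb5 to Fb5
F#4 to E4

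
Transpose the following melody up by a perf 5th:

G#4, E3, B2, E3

D#5 B3 F#3 B3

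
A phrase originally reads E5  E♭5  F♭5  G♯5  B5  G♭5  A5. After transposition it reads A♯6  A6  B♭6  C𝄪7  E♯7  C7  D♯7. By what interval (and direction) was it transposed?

Take the first pair: E5 → A#6. E to A spans 11 letter names, so the interval is some kind of eleventh.
E5 to A#6 is 18 semitones, which makes it an augmented eleventh; the second version is higher, so the direction is up.
Checking another pair — A5 → D#7 — gives the same interval.

up an augmented eleventh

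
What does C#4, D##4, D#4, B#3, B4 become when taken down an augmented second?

Bb3 C#4 C4 A3 Ab4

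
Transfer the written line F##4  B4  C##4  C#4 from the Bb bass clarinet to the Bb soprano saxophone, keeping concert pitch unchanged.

First find concert pitch: the Bb bass clarinet sounds a major ninth below written, so F##4 B4 C##4 C#4 sounds E#3 A3 B#2 B2.
Then write for Bb soprano saxophone: it sounds a major second below written, so the part must be a major second above concert.
E#3 → F##3
A3 → B3
B#2 → C##3
B2 → C#3

F##3 B3 C##3 C#3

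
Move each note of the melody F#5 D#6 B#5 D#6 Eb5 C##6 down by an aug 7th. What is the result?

Gb4 Eb5 C5 Eb5 Fbb4 D5

F#5 to Gb4
D#6 to Eb5
B#5 to C5
D#6 to Eb5
Eb5 to Fbb4
C##6 to D5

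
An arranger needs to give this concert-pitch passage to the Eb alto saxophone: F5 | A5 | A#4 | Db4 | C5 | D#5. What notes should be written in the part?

D6 F#6 F##5 Bb4 A5 B#5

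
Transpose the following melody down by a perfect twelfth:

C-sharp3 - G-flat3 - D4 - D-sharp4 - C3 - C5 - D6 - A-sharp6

A perfect twelfth down from C#3 gives F#1.
A perfect twelfth down from Gb3 gives Cb2.
D4: a twelfth down reaches G, and 19 semitones makes it G2.
D#4 down a perfect twelfth is G#2.
C3: a twelfth down reaches F, and 19 semitones makes it F1.
A perfect twelfth down from C5 gives F3.
D6: a twelfth down reaches G, and 19 semitones makes it G4.
A perfect twelfth down from A#6 gives D#5.

F#1 Cb2 G2 G#2 F1 F3 G4 D#5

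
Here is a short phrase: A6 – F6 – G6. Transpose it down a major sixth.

C6 Ab5 Bb5

A6 → C6
F6 → Ab5
G6 → Bb5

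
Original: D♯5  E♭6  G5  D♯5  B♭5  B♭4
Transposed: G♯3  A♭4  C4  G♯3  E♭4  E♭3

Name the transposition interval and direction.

Take the first pair: D#5 → G#3. D to G spans 12 letter names, so the interval is some kind of twelfth.
G#3 to D#5 is 19 semitones, which makes it a perfect twelfth; the second version is lower, so the direction is down.
Checking another pair — Bb4 → Eb3 — gives the same interval.

down a perfect twelfth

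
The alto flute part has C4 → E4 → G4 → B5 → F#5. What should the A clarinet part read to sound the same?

Bb3 D4 F4 A5 E5

First find concert pitch: the alto flute sounds a perfect fourth below written, so C4 E4 G4 B5 F#5 sounds G3 B3 D4 F#5 C#5.
Then write for A clarinet: it sounds a minor third below written, so the part must be a minor third above concert.
G3 → Bb3
B3 → D4
D4 → F4
F#5 → A5
C#5 → E5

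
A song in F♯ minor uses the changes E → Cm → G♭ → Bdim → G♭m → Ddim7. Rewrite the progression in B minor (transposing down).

F♯ minor down to B minor is a perfect fifth; each chord root moves by that interval while the quality stays the same.
E: root E down a perfect fifth → A, giving A.
Cm: root C down a perfect fifth → F, giving Fm.
G♭: root G♭ down a perfect fifth → Cb, giving Cb.
Bdim: root B down a perfect fifth → E, giving Edim.
G♭m: root G♭ down a perfect fifth → Cb, giving Cbm.
Ddim7: root D down a perfect fifth → G, giving Gdim7.

A Fm Cb Edim Cbm Gdim7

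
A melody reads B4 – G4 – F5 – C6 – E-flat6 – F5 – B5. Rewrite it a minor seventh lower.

C#4 A3 G4 D5 F5 G4 C#5

B4 -> C#4
G4 -> A3
F5 -> G4
C6 -> D5
Eb6 -> F5
F5 -> G4
B5 -> C#5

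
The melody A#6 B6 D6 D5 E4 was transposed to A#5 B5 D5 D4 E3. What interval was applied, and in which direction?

down a perfect octave

Take the first pair: A#6 → A#5. A to A spans 8 letter names, so the interval is some kind of octave.
A#5 to A#6 is 12 semitones, which makes it a perfect octave; the second version is lower, so the direction is down.
Checking another pair — E4 → E3 — gives the same interval.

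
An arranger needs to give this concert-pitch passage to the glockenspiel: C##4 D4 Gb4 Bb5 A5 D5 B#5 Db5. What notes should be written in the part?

Written C4 sounds as C6 on the glockenspiel, so concert pitches are written a perfect fifteenth down.
C##4 to C##2
D4 to D2
Gb4 to Gb2
Bb5 to Bb3
A5 to A3
D5 to D3
B#5 to B#3
Db5 to Db3

C##2 D2 Gb2 Bb3 A3 D3 B#3 Db3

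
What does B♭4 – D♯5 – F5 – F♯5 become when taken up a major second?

Bb4 becomes C5
D#5 becomes E#5
F5 becomes G5
F#5 becomes G#5

C5 E#5 G5 G#5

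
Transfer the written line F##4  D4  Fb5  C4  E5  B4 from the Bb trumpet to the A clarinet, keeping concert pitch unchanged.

G#4 Eb4 Gbb5 Db4 F5 C5

First find concert pitch: the Bb trumpet sounds a major second below written, so F##4 D4 Fb5 C4 E5 B4 sounds E#4 C4 Ebb5 Bb3 D5 A4.
Then write for A clarinet: it sounds a minor third below written, so the part must be a minor third above concert.
E#4 → G#4
C4 → Eb4
Ebb5 → Gbb5
Bb3 → Db4
D5 → F5
A4 → C5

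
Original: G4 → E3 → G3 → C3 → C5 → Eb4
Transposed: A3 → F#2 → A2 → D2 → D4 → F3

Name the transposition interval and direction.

From G4 to A3 is 7 letter names — a seventh of some quality.
A3 to G4 is 10 semitones, which makes it a minor seventh; the second version is lower, so the direction is down.
Checking another pair — Eb4 → F3 — gives the same interval.

down a minor seventh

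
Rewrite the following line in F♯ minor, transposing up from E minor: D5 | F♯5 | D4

E5 G#5 E4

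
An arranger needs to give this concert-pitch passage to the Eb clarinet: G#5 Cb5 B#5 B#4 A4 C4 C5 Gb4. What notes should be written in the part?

E#5 Ab4 G##5 G##4 F#4 A3 A4 Eb4

Written C4 sounds as Eb4 on the Eb clarinet, so concert pitches are written a minor third down.
G#5 gives E#5
Cb5 gives Ab4
B#5 gives G##5
B#4 gives G##4
A4 gives F#4
C4 gives A3
C5 gives A4
Gb4 gives Eb4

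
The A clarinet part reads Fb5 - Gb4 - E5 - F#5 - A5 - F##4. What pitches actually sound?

Db5 Eb4 C#5 D#5 F#5 D##4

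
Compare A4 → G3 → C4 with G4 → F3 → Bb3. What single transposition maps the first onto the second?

down a major second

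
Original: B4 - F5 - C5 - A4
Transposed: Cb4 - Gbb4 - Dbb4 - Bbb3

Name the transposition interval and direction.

down an augmented seventh

From B4 to Cb4 is 7 letter names — a seventh of some quality.
Cb4 to B4 is 12 semitones, which makes it an augmented seventh; the second version is lower, so the direction is down.
Checking another pair — A4 → Bbb3 — gives the same interval.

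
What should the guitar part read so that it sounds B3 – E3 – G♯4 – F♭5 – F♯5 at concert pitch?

B4 E4 G#5 Fb6 F#6

Written C4 sounds as C3 on the guitar, so concert pitches are written a perfect octave up.
B3 -> B4
E3 -> E4
G#4 -> G#5
Fb5 -> Fb6
F#5 -> F#6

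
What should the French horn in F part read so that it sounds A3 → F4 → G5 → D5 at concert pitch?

The French horn in F sounds a perfect fifth below written, so the written part must be a perfect fifth above concert — transpose each note up.
A3 gives E4
F4 gives C5
G5 gives D6
D5 gives A5

E4 C5 D6 A5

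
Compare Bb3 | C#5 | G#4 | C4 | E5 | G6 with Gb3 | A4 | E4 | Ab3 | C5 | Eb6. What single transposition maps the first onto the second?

down a major third

Take the first pair: Bb3 → Gb3. B to G spans 3 letter names, so the interval is some kind of third.
Gb3 to Bb3 is 4 semitones, which makes it a major third; the second version is lower, so the direction is down.
Checking another pair — G6 → Eb6 — gives the same interval.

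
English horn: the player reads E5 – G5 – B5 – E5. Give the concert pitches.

A4 C5 E5 A4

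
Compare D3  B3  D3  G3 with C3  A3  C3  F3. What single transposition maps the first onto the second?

Take the first pair: D3 → C3. D to C spans 2 letter names, so the interval is some kind of second.
C3 to D3 is 2 semitones, which makes it a major second; the second version is lower, so the direction is down.
Checking another pair — G3 → F3 — gives the same interval.

down a major second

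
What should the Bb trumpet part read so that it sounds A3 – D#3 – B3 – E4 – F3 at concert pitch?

B3 E#3 C#4 F#4 G3

Written C4 sounds as Bb3 on the Bb trumpet, so concert pitches are written a major second up.
A3 gives B3
D#3 gives E#3
B3 gives C#4
E4 gives F#4
F3 gives G3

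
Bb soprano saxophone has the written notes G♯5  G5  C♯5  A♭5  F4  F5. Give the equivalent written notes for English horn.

C#6 C6 F#5 Db6 Bb4 Bb5

First find concert pitch: the Bb soprano saxophone sounds a major second below written, so G♯5 G5 C♯5 A♭5 F4 F5 sounds F#5 F5 B4 Gb5 Eb4 Eb5.
Then write for English horn: it sounds a perfect fifth below written, so the part must be a perfect fifth above concert.
F#5 → C#6
F5 → C6
B4 → F#5
Gb5 → Db6
Eb4 → Bb4
Eb5 → Bb5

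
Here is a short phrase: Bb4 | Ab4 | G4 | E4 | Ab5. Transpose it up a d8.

Bb4 up a diminished octave is Bbb5.
A diminished octave up from Ab4 gives Abb5.
G4: an octave up reaches G, and 11 semitones makes it Gb5.
E4: an octave up reaches E, and 11 semitones makes it Eb5.
A diminished octave up from Ab5 gives Abb6.

Bbb5 Abb5 Gb5 Eb5 Abb6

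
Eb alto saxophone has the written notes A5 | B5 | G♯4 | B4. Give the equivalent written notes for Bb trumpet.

First find concert pitch: the Eb alto saxophone sounds a major sixth below written, so A5 B5 G♯4 B4 sounds C5 D5 B3 D4.
Then write for Bb trumpet: it sounds a major second below written, so the part must be a major second above concert.
C5 → D5
D5 → E5
B3 → C#4
D4 → E4

D5 E5 C#4 E4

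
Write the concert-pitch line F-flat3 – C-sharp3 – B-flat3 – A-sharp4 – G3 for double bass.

Fb4 C#4 Bb4 A#5 G4

Written C4 sounds as C3 on the double bass, so concert pitches are written a perfect octave up.
Fb3 to Fb4
C#3 to C#4
Bb3 to Bb4
A#4 to A#5
G3 to G4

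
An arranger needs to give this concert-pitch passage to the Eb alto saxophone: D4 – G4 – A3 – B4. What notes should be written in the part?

B4 E5 F#4 G#5

The Eb alto saxophone sounds a major sixth below written, so the written part must be a major sixth above concert — transpose each note up.
D4 -> B4
G4 -> E5
A3 -> F#4
B4 -> G#5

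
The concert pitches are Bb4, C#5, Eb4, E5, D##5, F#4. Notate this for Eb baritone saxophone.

Written C4 sounds as Eb2 on the Eb baritone saxophone, so concert pitches are written a major thirteenth up.
Bb4 becomes G6
C#5 becomes A#6
Eb4 becomes C6
E5 becomes C#7
D##5 becomes B##6
F#4 becomes D#6

G6 A#6 C6 C#7 B##6 D#6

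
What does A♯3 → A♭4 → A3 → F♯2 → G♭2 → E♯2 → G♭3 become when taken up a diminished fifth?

E4 Ebb5 Eb4 C3 Dbb3 B2 Dbb4

A diminished fifth up from A#3 gives E4.
Ab4: a fifth up reaches E, and 6 semitones makes it Ebb5.
A3 up a diminished fifth is Eb4.
F#2 up a diminished fifth is C3.
Gb2 up a diminished fifth is Dbb3.
A diminished fifth up from E#2 gives B2.
A diminished fifth up from Gb3 gives Dbb4.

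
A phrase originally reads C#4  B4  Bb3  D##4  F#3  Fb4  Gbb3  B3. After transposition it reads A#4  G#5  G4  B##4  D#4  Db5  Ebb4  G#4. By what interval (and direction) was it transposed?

up a major sixth

From C#4 to A#4 is 6 letter names — a sixth of some quality.
C#4 to A#4 is 9 semitones, which makes it a major sixth; the second version is higher, so the direction is up.
Checking another pair — B3 → G#4 — gives the same interval.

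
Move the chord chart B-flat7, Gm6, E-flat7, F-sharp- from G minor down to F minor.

Ab7 Fm6 Db7 E-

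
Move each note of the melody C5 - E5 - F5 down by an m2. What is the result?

C5 down a minor second is B4.
A minor second down from E5 gives D#5.
F5 down a minor second is E5.

B4 D#5 E5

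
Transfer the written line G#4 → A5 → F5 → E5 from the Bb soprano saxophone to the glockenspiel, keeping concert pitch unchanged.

First find concert pitch: the Bb soprano saxophone sounds a major second below written, so G#4 A5 F5 E5 sounds F#4 G5 Eb5 D5.
Then write for glockenspiel: it sounds a perfect fifteenth above written, so the part must be a perfect fifteenth below concert.
F#4 → F#2
G5 → G3
Eb5 → Eb3
D5 → D3

F#2 G3 Eb3 D3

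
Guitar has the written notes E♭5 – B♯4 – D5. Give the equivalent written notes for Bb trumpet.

F4 C##4 E4

First find concert pitch: the guitar sounds a perfect octave below written, so E♭5 B♯4 D5 sounds Eb4 B#3 D4.
Then write for Bb trumpet: it sounds a major second below written, so the part must be a major second above concert.
Eb4 → F4
B#3 → C##4
D4 → E4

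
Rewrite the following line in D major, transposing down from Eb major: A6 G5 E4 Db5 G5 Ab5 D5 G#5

G#6 F#5 D#4 C5 F#5 G5 C#5 F##5

Eb major to D major down is a minor second, so every note moves down by that interval.
A6 -> G#6
G5 -> F#5
E4 -> D#4
Db5 -> C5
G5 -> F#5
Ab5 -> G5
D5 -> C#5
G#5 -> F##5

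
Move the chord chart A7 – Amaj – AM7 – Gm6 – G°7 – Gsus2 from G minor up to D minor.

G minor up to D minor is a perfect fifth; each chord root moves by that interval while the quality stays the same.
A7: root A up a perfect fifth → E, giving E7.
Amaj: root A up a perfect fifth → E, giving Emaj.
AM7: root A up a perfect fifth → E, giving EM7.
Gm6: root G up a perfect fifth → D, giving Dm6.
G°7: root G up a perfect fifth → D, giving D°7.
Gsus2: root G up a perfect fifth → D, giving Dsus2.

E7 Emaj EM7 Dm6 D°7 Dsus2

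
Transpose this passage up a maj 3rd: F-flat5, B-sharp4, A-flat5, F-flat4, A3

Ab5 D##5 C6 Ab4 C#4

Fb5: a third up reaches A, and 4 semitones makes it Ab5.
B#4: a third up reaches D, and 4 semitones makes it D##5.
Ab5 up a major third is C6.
A major third up from Fb4 gives Ab4.
A3: a third up reaches C, and 4 semitones makes it C#4.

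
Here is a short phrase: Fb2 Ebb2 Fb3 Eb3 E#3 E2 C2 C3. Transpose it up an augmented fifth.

C3 Bb2 C4 B3 B##3 B#2 G#2 G#3

Fb2 becomes C3
Ebb2 becomes Bb2
Fb3 becomes C4
Eb3 becomes B3
E#3 becomes B##3
E2 becomes B#2
C2 becomes G#2
C3 becomes G#3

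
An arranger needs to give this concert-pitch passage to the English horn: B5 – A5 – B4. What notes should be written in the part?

The English horn sounds a perfect fifth below written, so the written part must be a perfect fifth above concert — transpose each note up.
B5 → F#6
A5 → E6
B4 → F#5

F#6 E6 F#5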